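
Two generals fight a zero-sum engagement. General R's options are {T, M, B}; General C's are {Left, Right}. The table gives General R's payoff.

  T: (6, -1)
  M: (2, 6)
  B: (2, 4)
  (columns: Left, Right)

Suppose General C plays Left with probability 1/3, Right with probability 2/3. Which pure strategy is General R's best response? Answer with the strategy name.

Expected payoff of T: (1/3)·6 + (2/3)·(-1) = 4/3.
Expected payoff of M: (1/3)·2 + (2/3)·6 = 14/3.
Expected payoff of B: (1/3)·2 + (2/3)·4 = 10/3.
The largest is 14/3, so General R's best response is M.

M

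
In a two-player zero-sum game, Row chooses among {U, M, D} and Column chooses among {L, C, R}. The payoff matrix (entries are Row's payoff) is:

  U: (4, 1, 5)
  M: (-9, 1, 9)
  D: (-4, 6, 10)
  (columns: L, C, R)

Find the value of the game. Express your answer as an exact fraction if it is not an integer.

28/13

Row minima: U → 1, M → -9, D → -4; maximin = 1.
Column maxima: L → 4, C → 6, R → 10; minimax = 4.
1 ≠ 4, so there is no saddle point; optimal play is mixed.
M is strictly dominated by D, so Row never plays it.
R is strictly dominated by L (it gives Row strictly more in every row), so Column never plays it.
On the remaining 2×2 (U, D vs L, C):
Let Row play U with probability p. Expected payoff against L: 4p + (-4)(1−p) = 8p − 4; against C: 1p + 6(1−p) = −5p + 6.
Setting these equal: 8p − 4 = −5p + 6 ⇒ 13p = 10 ⇒ p = 10/13, and the value is (8)·(10/13) − 4 = 28/13.
For Column: with q = P(L), equating U's and D's payoffs gives 3q + 1 = −10q + 6 ⇒ q = 5/13.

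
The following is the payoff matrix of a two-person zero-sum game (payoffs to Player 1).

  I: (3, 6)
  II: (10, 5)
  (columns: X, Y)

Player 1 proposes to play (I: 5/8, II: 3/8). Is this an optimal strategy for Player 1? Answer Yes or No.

Yes

Against X this mix gives (5/8)·3 + (3/8)·10 = 45/8.
Against Y this mix gives (5/8)·6 + (3/8)·5 = 45/8.
All of Player 2's active replies (X, Y) yield 45/8, and no column does worse for Player 1. The mix makes Player 2 indifferent and guarantees 45/8, so it is optimal.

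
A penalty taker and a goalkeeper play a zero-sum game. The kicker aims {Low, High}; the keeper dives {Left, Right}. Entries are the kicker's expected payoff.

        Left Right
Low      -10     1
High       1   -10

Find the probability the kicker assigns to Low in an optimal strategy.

Row minima: Low → -10, High → -10; maximin = -10.
Column maxima: Left → 1, Right → 1; minimax = 1.
-10 ≠ 1, so there is no saddle point; optimal play is mixed.
Let the kicker play Low with probability p. Expected payoff against Left: (-10)p + 1(1−p) = −11p + 1; against Right: 1p + (-10)(1−p) = 11p − 10.
Setting these equal: −11p + 1 = 11p − 10 ⇒ −22p = -11 ⇒ p = 1/2, and the value is (-11)·(1/2) + 1 = -9/2.
For the keeper: with q = P(Left), equating Low's and High's payoffs gives −11q + 1 = 11q − 10 ⇒ q = 1/2.

1/2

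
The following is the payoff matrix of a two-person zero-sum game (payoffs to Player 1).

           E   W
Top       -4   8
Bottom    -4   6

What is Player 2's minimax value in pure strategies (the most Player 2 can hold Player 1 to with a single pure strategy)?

-4

Column maxima: E → -4, W → 8.
The smallest of these is -4.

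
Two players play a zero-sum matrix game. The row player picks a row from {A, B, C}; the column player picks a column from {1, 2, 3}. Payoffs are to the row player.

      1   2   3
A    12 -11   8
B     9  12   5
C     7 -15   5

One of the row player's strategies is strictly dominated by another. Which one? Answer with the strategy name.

A gives a strictly higher payoff than C against every column: 12 > 7, -11 > -15, 8 > 5.
So C is strictly dominated and the row player never plays it.

C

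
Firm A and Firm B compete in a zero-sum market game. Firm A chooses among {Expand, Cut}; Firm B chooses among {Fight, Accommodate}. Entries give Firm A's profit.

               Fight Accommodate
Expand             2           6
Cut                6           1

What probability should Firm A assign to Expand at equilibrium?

5/9

Row minima: Expand → 2, Cut → 1; maximin = 2.
Column maxima: Fight → 6, Accommodate → 6; minimax = 6.
2 ≠ 6, so there is no saddle point; optimal play is mixed.
Let Firm A play Expand with probability p. Expected payoff against Fight: 2p + 6(1−p) = −4p + 6; against Accommodate: 6p + 1(1−p) = 5p + 1.
Setting these equal: −4p + 6 = 5p + 1 ⇒ −9p = -5 ⇒ p = 5/9, and the value is (-4)·(5/9) + 6 = 34/9.
For Firm B: with q = P(Fight), equating Expand's and Cut's payoffs gives −4q + 6 = 5q + 1 ⇒ q = 5/9.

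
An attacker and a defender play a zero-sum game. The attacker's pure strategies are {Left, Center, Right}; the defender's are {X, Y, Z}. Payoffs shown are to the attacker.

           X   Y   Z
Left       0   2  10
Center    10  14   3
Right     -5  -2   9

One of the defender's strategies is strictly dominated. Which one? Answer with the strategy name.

X holds the attacker's payoff strictly below Y in every row: 0 < 2, 10 < 14, -5 < -2.
So Y is strictly dominated for the defender.

Y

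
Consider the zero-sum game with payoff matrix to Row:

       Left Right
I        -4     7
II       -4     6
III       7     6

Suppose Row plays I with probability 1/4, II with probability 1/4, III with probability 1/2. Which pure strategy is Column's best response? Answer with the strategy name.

If Column plays Left, Row's expected payoff is (1/4)·(-4) + (1/4)·(-4) + (1/2)·7 = 3/2.
If Column plays Right, Row's expected payoff is (1/4)·7 + (1/4)·6 + (1/2)·6 = 25/4.
Column minimizes Row's payoff; the smallest is 3/2, so the best response is Left.

Left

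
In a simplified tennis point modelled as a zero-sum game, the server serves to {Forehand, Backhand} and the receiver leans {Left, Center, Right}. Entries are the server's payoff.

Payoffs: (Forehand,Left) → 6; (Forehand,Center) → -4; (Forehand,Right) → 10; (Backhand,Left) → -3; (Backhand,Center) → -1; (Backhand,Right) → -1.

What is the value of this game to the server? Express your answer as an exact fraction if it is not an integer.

-3/2

Row minima: Forehand → -4, Backhand → -3; maximin = -3.
Column maxima: Left → 6, Center → -1, Right → 10; minimax = -1.
-3 ≠ -1, so there is no saddle point; optimal play is mixed.
Right is strictly dominated by Left (it gives the server strictly more in every row), so the receiver never plays it.
On the remaining 2×2 (Forehand, Backhand vs Left, Center):
Let the server play Forehand with probability p. Expected payoff against Left: 6p + (-3)(1−p) = 9p − 3; against Center: (-4)p + (-1)(1−p) = −3p − 1.
Setting these equal: 9p − 3 = −3p − 1 ⇒ 12p = 2 ⇒ p = 1/6, and the value is (9)·(1/6) − 3 = -3/2.
For the receiver: with q = P(Left), equating Forehand's and Backhand's payoffs gives 10q − 4 = −2q − 1 ⇒ q = 1/4.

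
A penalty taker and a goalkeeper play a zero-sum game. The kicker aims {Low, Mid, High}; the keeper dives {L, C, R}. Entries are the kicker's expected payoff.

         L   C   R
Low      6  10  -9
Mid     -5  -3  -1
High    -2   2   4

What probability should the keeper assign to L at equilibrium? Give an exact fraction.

13/21

Row minima: Low → -9, Mid → -5, High → -2; maximin = -2.
Column maxima: L → 6, C → 10, R → 4; minimax = 4.
-2 ≠ 4, so there is no saddle point; optimal play is mixed.
Mid is strictly dominated by High, so the kicker never plays it.
C is strictly dominated by L (it gives the kicker strictly more in every row), so the keeper never plays it.
On the remaining 2×2 (Low, High vs L, R):
Let the kicker play Low with probability p. Expected payoff against L: 6p + (-2)(1−p) = 8p − 2; against R: (-9)p + 4(1−p) = −13p + 4.
Setting these equal: 8p − 2 = −13p + 4 ⇒ 21p = 6 ⇒ p = 2/7, and the value is (8)·(2/7) − 2 = 2/7.
For the keeper: with q = P(L), equating Low's and High's payoffs gives 15q − 9 = −6q + 4 ⇒ q = 13/21.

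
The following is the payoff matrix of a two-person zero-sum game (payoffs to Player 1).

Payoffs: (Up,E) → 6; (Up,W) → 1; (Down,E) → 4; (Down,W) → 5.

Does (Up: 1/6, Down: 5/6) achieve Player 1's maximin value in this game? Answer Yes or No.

Yes

Against E this mix gives (1/6)·6 + (5/6)·4 = 13/3.
Against W this mix gives (1/6)·1 + (5/6)·5 = 13/3.
All of Player 2's active replies (E, W) yield 13/3, and no column does worse for Player 1. The mix makes Player 2 indifferent and guarantees 13/3, so it is optimal.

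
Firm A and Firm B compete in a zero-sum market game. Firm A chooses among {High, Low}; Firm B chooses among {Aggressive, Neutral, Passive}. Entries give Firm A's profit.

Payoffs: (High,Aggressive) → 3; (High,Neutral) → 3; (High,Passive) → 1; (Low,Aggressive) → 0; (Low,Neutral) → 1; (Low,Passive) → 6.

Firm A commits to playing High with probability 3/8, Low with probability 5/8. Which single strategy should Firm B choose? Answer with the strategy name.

Aggressive

If Firm B plays Aggressive, Firm A's expected payoff is (3/8)·3 + (5/8)·0 = 9/8.
If Firm B plays Neutral, Firm A's expected payoff is (3/8)·3 + (5/8)·1 = 7/4.
If Firm B plays Passive, Firm A's expected payoff is (3/8)·1 + (5/8)·6 = 33/8.
Firm B minimizes Firm A's payoff; the smallest is 9/8, so the best response is Aggressive.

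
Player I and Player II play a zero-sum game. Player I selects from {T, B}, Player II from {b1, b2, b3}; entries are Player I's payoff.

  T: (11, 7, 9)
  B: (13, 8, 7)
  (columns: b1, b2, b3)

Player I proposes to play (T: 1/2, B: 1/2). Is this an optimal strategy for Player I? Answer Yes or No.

Against b1 this mix gives (1/2)·11 + (1/2)·13 = 12.
Against b2 this mix gives (1/2)·7 + (1/2)·8 = 15/2.
Against b3 this mix gives (1/2)·9 + (1/2)·7 = 8.
Player II will play b2, holding Player I to 15/2. Shifting weight toward the row that does better against b2 would raise this floor (the equalizing mix achieves 23/3 against both b2 and b3), so the proposed strategy is not optimal.

No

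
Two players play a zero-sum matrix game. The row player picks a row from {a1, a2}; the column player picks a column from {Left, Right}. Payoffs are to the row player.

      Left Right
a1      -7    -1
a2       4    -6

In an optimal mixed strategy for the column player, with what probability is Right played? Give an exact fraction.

11/16

Row minima: a1 → -7, a2 → -6; maximin = -6.
Column maxima: Left → 4, Right → -1; minimax = -1.
-6 ≠ -1, so there is no saddle point; optimal play is mixed.
Let the row player play a1 with probability p. Expected payoff against Left: (-7)p + 4(1−p) = −11p + 4; against Right: (-1)p + (-6)(1−p) = 5p − 6.
Setting these equal: −11p + 4 = 5p − 6 ⇒ −16p = -10 ⇒ p = 5/8, and the value is (-11)·(5/8) + 4 = -23/8.
For the column player: with q = P(Left), equating a1's and a2's payoffs gives −6q − 1 = 10q − 6 ⇒ q = 5/16.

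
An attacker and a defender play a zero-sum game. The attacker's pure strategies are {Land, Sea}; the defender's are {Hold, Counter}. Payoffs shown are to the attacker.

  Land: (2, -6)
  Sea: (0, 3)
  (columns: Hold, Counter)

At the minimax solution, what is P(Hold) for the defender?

9/11

Row minima: Land → -6, Sea → 0; maximin = 0.
Column maxima: Hold → 2, Counter → 3; minimax = 2.
0 ≠ 2, so there is no saddle point; optimal play is mixed.
Let the attacker play Land with probability p. Expected payoff against Hold: 2p + 0(1−p) = 2p; against Counter: (-6)p + 3(1−p) = −9p + 3.
Setting these equal: 2p = −9p + 3 ⇒ 11p = 3 ⇒ p = 3/11, and the value is (2)·(3/11) = 6/11.
For the defender: with q = P(Hold), equating Land's and Sea's payoffs gives 8q − 6 = −3q + 3 ⇒ q = 9/11.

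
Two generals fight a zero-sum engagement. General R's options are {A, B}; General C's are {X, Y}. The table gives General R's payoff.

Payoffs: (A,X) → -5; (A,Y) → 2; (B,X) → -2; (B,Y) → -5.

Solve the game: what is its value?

-29/10

Row minima: A → -5, B → -5; maximin = -5.
Column maxima: X → -2, Y → 2; minimax = -2.
-5 ≠ -2, so there is no saddle point; optimal play is mixed.
Let General R play A with probability p. Expected payoff against X: (-5)p + (-2)(1−p) = −3p − 2; against Y: 2p + (-5)(1−p) = 7p − 5.
Setting these equal: −3p − 2 = 7p − 5 ⇒ −10p = -3 ⇒ p = 3/10, and the value is (-3)·(3/10) − 2 = -29/10.
For General C: with q = P(X), equating A's and B's payoffs gives −7q + 2 = 3q − 5 ⇒ q = 7/10.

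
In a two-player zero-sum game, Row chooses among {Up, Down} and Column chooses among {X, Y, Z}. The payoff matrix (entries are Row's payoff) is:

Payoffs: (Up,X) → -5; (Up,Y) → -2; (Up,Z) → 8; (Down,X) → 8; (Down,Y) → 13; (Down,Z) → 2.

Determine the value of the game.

Row minima: Up → -5, Down → 2; maximin = 2.
Column maxima: X → 8, Y → 13, Z → 8; minimax = 8.
2 ≠ 8, so there is no saddle point; optimal play is mixed.
Y is strictly dominated by X (it gives Row strictly more in every row), so Column never plays it.
On the remaining 2×2 (Up, Down vs X, Z):
Let Row play Up with probability p. Expected payoff against X: (-5)p + 8(1−p) = −13p + 8; against Z: 8p + 2(1−p) = 6p + 2.
Setting these equal: −13p + 8 = 6p + 2 ⇒ −19p = -6 ⇒ p = 6/19, and the value is (-13)·(6/19) + 8 = 74/19.
For Column: with q = P(X), equating Up's and Down's payoffs gives −13q + 8 = 6q + 2 ⇒ q = 6/19.

74/19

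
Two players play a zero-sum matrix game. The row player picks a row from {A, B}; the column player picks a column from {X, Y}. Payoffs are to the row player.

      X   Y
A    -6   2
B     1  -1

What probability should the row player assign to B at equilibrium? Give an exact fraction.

4/5

Row minima: A → -6, B → -1; maximin = -1.
Column maxima: X → 1, Y → 2; minimax = 1.
-1 ≠ 1, so there is no saddle point; optimal play is mixed.
Let the row player play A with probability p. Expected payoff against X: (-6)p + 1(1−p) = −7p + 1; against Y: 2p + (-1)(1−p) = 3p − 1.
Setting these equal: −7p + 1 = 3p − 1 ⇒ −10p = -2 ⇒ p = 1/5, and the value is (-7)·(1/5) + 1 = -2/5.
For the column player: with q = P(X), equating A's and B's payoffs gives −8q + 2 = 2q − 1 ⇒ q = 3/10.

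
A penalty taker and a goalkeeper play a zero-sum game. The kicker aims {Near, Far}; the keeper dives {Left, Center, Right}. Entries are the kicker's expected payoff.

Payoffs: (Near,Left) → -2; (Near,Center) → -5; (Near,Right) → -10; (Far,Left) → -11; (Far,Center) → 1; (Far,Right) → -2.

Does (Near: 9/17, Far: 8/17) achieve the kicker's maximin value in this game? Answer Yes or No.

Against Left this mix gives (9/17)·(-2) + (8/17)·(-11) = -106/17.
Against Center this mix gives (9/17)·(-5) + (8/17)·1 = -37/17.
Against Right this mix gives (9/17)·(-10) + (8/17)·(-2) = -106/17.
All of the keeper's active replies (Left, Right) yield -106/17, and no column does worse for the kicker. The mix makes the keeper indifferent and guarantees -106/17, so it is optimal.

Yes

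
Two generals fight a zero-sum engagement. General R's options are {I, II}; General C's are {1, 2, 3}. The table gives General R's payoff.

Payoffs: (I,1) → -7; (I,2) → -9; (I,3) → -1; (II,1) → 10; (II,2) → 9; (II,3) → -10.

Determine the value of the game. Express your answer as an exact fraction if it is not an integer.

Row minima: I → -9, II → -10; maximin = -9.
Column maxima: 1 → 10, 2 → 9, 3 → -1; minimax = -1.
-9 ≠ -1, so there is no saddle point; optimal play is mixed.
1 is strictly dominated by 2 (it gives General R strictly more in every row), so General C never plays it.
On the remaining 2×2 (I, II vs 2, 3):
Let General R play I with probability p. Expected payoff against 2: (-9)p + 9(1−p) = −18p + 9; against 3: (-1)p + (-10)(1−p) = 9p − 10.
Setting these equal: −18p + 9 = 9p − 10 ⇒ −27p = -19 ⇒ p = 19/27, and the value is (-18)·(19/27) + 9 = -11/3.
For General C: with q = P(2), equating I's and II's payoffs gives −8q − 1 = 19q − 10 ⇒ q = 1/3.

-11/3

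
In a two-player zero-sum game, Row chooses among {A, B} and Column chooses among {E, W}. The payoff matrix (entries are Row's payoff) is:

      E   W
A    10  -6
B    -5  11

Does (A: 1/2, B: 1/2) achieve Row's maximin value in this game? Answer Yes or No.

Against E this mix gives (1/2)·10 + (1/2)·(-5) = 5/2.
Against W this mix gives (1/2)·(-6) + (1/2)·11 = 5/2.
All of Column's active replies (E, W) yield 5/2, and no column does worse for Row. The mix makes Column indifferent and guarantees 5/2, so it is optimal.

Yes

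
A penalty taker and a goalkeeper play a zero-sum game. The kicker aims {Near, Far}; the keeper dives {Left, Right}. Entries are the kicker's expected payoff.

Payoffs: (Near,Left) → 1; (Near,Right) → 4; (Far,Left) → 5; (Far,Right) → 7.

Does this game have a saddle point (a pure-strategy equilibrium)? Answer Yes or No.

Yes

Row minima: Near → 1, Far → 5; maximin = 5.
Column maxima: Left → 5, Right → 7; minimax = 5.
maximin = minimax = 5, so a saddle point exists.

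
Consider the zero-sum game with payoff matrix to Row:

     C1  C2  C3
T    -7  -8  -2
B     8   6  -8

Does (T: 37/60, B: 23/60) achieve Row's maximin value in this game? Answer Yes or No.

No

Against C1 this mix gives (37/60)·(-7) + (23/60)·8 = -5/4.
Against C2 this mix gives (37/60)·(-8) + (23/60)·6 = -79/30.
Against C3 this mix gives (37/60)·(-2) + (23/60)·(-8) = -43/10.
Column will play C3, holding Row to -43/10. Shifting weight toward the row that does better against C3 would raise this floor (the equalizing mix achieves -19/5 against both C3 and C2), so the proposed strategy is not optimal.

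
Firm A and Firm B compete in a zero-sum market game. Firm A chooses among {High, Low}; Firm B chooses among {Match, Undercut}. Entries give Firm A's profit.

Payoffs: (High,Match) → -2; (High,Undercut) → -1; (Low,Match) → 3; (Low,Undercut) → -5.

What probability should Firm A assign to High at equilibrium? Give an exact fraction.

Row minima: High → -2, Low → -5; maximin = -2.
Column maxima: Match → 3, Undercut → -1; minimax = -1.
-2 ≠ -1, so there is no saddle point; optimal play is mixed.
Let Firm A play High with probability p. Expected payoff against Match: (-2)p + 3(1−p) = −5p + 3; against Undercut: (-1)p + (-5)(1−p) = 4p − 5.
Setting these equal: −5p + 3 = 4p − 5 ⇒ −9p = -8 ⇒ p = 8/9, and the value is (-5)·(8/9) + 3 = -13/9.
For Firm B: with q = P(Match), equating High's and Low's payoffs gives −q − 1 = 8q − 5 ⇒ q = 4/9.

8/9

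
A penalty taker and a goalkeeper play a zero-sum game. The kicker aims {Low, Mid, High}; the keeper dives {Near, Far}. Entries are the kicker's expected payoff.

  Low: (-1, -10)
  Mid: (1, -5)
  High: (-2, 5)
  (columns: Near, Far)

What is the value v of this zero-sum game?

Row minima: Low → -10, Mid → -5, High → -2; maximin = -2.
Column maxima: Near → 1, Far → 5; minimax = 1.
-2 ≠ 1, so there is no saddle point; optimal play is mixed.
Low is strictly dominated by Mid, so the kicker never plays it.
On the remaining 2×2 (Mid, High vs Near, Far):
Let the kicker play Mid with probability p. Expected payoff against Near: 1p + (-2)(1−p) = 3p − 2; against Far: (-5)p + 5(1−p) = −10p + 5.
Setting these equal: 3p − 2 = −10p + 5 ⇒ 13p = 7 ⇒ p = 7/13, and the value is (3)·(7/13) − 2 = -5/13.
For the keeper: with q = P(Near), equating Mid's and High's payoffs gives 6q − 5 = −7q + 5 ⇒ q = 10/13.

-5/13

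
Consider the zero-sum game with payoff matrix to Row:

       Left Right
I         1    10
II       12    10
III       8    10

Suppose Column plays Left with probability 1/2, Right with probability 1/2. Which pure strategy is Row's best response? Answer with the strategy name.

II

Expected payoff of I: (1/2)·1 + (1/2)·10 = 11/2.
Expected payoff of II: (1/2)·12 + (1/2)·10 = 11.
Expected payoff of III: (1/2)·8 + (1/2)·10 = 9.
The largest is 11, so Row's best response is II.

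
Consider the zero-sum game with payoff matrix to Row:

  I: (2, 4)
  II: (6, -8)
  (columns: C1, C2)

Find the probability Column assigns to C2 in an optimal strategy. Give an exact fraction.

1/4

Row minima: I → 2, II → -8; maximin = 2.
Column maxima: C1 → 6, C2 → 4; minimax = 4.
2 ≠ 4, so there is no saddle point; optimal play is mixed.
Let Row play I with probability p. Expected payoff against C1: 2p + 6(1−p) = −4p + 6; against C2: 4p + (-8)(1−p) = 12p − 8.
Setting these equal: −4p + 6 = 12p − 8 ⇒ −16p = -14 ⇒ p = 7/8, and the value is (-4)·(7/8) + 6 = 5/2.
For Column: with q = P(C1), equating I's and II's payoffs gives −2q + 4 = 14q − 8 ⇒ q = 3/4.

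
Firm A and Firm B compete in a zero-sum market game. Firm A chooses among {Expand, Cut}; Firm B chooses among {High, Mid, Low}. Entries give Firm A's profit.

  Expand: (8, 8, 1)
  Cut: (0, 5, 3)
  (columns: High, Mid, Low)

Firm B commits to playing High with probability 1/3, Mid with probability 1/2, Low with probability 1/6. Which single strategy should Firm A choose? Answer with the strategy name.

Expand

Expected payoff of Expand: (1/3)·8 + (1/2)·8 + (1/6)·1 = 41/6.
Expected payoff of Cut: (1/3)·0 + (1/2)·5 + (1/6)·3 = 3.
The largest is 41/6, so Firm A's best response is Expand.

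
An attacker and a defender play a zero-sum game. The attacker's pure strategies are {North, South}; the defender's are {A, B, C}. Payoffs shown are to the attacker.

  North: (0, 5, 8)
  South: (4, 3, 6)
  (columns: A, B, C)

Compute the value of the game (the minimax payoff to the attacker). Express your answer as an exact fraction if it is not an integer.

10/3

Row minima: North → 0, South → 3; maximin = 3.
Column maxima: A → 4, B → 5, C → 8; minimax = 4.
3 ≠ 4, so there is no saddle point; optimal play is mixed.
C is strictly dominated by A (it gives the attacker strictly more in every row), so the defender never plays it.
On the remaining 2×2 (North, South vs A, B):
Let the attacker play North with probability p. Expected payoff against A: 0p + 4(1−p) = −4p + 4; against B: 5p + 3(1−p) = 2p + 3.
Setting these equal: −4p + 4 = 2p + 3 ⇒ −6p = -1 ⇒ p = 1/6, and the value is (-4)·(1/6) + 4 = 10/3.
For the defender: with q = P(A), equating North's and South's payoffs gives −5q + 5 = q + 3 ⇒ q = 1/3.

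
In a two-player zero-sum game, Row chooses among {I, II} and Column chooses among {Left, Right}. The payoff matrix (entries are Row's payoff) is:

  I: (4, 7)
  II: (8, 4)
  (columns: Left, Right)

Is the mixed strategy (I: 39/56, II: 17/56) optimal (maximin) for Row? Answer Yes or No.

Against Left this mix gives (39/56)·4 + (17/56)·8 = 73/14.
Against Right this mix gives (39/56)·7 + (17/56)·4 = 341/56.
Column will play Left, holding Row to 73/14. Shifting weight toward the row that does better against Left would raise this floor (the equalizing mix achieves 40/7 against both Left and Right), so the proposed strategy is not optimal.

No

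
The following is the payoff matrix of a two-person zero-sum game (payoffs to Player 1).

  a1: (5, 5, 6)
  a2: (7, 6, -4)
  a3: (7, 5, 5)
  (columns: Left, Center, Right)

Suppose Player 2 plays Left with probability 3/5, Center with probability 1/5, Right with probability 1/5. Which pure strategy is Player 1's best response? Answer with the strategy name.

a3

Expected payoff of a1: (3/5)·5 + (1/5)·5 + (1/5)·6 = 26/5.
Expected payoff of a2: (3/5)·7 + (1/5)·6 + (1/5)·(-4) = 23/5.
Expected payoff of a3: (3/5)·7 + (1/5)·5 + (1/5)·5 = 31/5.
The largest is 31/5, so Player 1's best response is a3.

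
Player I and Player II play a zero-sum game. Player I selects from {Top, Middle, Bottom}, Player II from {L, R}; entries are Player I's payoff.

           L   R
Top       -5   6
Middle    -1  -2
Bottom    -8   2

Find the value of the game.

-4/3

Row minima: Top → -5, Middle → -2, Bottom → -8; maximin = -2.
Column maxima: L → -1, R → 6; minimax = -1.
-2 ≠ -1, so there is no saddle point; optimal play is mixed.
Bottom is strictly dominated by Top, so Player I never plays it.
On the remaining 2×2 (Top, Middle vs L, R):
Let Player I play Top with probability p. Expected payoff against L: (-5)p + (-1)(1−p) = −4p − 1; against R: 6p + (-2)(1−p) = 8p − 2.
Setting these equal: −4p − 1 = 8p − 2 ⇒ −12p = -1 ⇒ p = 1/12, and the value is (-4)·(1/12) − 1 = -4/3.
For Player II: with q = P(L), equating Top's and Middle's payoffs gives −11q + 6 = q − 2 ⇒ q = 2/3.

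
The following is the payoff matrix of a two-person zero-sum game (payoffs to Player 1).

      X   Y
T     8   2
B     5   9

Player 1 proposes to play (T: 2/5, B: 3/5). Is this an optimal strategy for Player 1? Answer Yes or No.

Yes

Against X this mix gives (2/5)·8 + (3/5)·5 = 31/5.
Against Y this mix gives (2/5)·2 + (3/5)·9 = 31/5.
All of Player 2's active replies (X, Y) yield 31/5, and no column does worse for Player 1. The mix makes Player 2 indifferent and guarantees 31/5, so it is optimal.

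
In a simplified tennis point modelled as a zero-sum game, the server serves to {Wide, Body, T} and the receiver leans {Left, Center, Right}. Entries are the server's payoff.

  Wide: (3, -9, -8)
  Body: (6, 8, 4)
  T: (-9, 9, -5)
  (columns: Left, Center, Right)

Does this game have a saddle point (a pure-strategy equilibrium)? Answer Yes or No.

Yes

Row minima: Wide → -9, Body → 4, T → -9; maximin = 4.
Column maxima: Left → 6, Center → 9, Right → 4; minimax = 4.
maximin = minimax = 4, so a saddle point exists.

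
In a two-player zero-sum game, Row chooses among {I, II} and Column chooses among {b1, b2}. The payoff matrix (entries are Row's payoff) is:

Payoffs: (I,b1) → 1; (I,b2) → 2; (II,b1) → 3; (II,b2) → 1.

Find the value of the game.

Row minima: I → 1, II → 1; maximin = 1.
Column maxima: b1 → 3, b2 → 2; minimax = 2.
1 ≠ 2, so there is no saddle point; optimal play is mixed.
Let Row play I with probability p. Expected payoff against b1: 1p + 3(1−p) = −2p + 3; against b2: 2p + 1(1−p) = p + 1.
Setting these equal: −2p + 3 = p + 1 ⇒ −3p = -2 ⇒ p = 2/3, and the value is (-2)·(2/3) + 3 = 5/3.
For Column: with q = P(b1), equating I's and II's payoffs gives −q + 2 = 2q + 1 ⇒ q = 1/3.

5/3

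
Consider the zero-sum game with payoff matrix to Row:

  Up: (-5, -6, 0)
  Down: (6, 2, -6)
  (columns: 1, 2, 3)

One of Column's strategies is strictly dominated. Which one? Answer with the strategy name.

2 holds Row's payoff strictly below 1 in every row: -6 < -5, 2 < 6.
So 1 is strictly dominated for Column.

1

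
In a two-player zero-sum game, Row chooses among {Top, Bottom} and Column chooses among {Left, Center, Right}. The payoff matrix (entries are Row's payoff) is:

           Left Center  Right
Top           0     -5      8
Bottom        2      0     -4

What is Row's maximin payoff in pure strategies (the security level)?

Row minima: Top → -5, Bottom → -4.
The best of these is -4.

-4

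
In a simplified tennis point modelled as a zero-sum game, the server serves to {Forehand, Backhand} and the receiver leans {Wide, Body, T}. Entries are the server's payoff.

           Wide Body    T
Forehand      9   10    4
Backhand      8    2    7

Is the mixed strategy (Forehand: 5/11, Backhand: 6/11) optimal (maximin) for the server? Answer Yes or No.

Yes

Against Wide this mix gives (5/11)·9 + (6/11)·8 = 93/11.
Against Body this mix gives (5/11)·10 + (6/11)·2 = 62/11.
Against T this mix gives (5/11)·4 + (6/11)·7 = 62/11.
All of the receiver's active replies (Body, T) yield 62/11, and no column does worse for the server. The mix makes the receiver indifferent and guarantees 62/11, so it is optimal.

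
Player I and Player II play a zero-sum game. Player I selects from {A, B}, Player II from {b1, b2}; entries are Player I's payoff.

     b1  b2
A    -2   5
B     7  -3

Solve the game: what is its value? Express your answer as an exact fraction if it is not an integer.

29/17

Row minima: A → -2, B → -3; maximin = -2.
Column maxima: b1 → 7, b2 → 5; minimax = 5.
-2 ≠ 5, so there is no saddle point; optimal play is mixed.
Let Player I play A with probability p. Expected payoff against b1: (-2)p + 7(1−p) = −9p + 7; against b2: 5p + (-3)(1−p) = 8p − 3.
Setting these equal: −9p + 7 = 8p − 3 ⇒ −17p = -10 ⇒ p = 10/17, and the value is (-9)·(10/17) + 7 = 29/17.
For Player II: with q = P(b1), equating A's and B's payoffs gives −7q + 5 = 10q − 3 ⇒ q = 8/17.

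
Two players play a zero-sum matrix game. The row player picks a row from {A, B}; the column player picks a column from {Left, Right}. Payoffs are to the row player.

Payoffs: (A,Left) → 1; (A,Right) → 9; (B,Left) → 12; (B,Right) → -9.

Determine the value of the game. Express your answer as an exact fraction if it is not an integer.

117/29

Row minima: A → 1, B → -9; maximin = 1.
Column maxima: Left → 12, Right → 9; minimax = 9.
1 ≠ 9, so there is no saddle point; optimal play is mixed.
Let the row player play A with probability p. Expected payoff against Left: 1p + 12(1−p) = −11p + 12; against Right: 9p + (-9)(1−p) = 18p − 9.
Setting these equal: −11p + 12 = 18p − 9 ⇒ −29p = -21 ⇒ p = 21/29, and the value is (-11)·(21/29) + 12 = 117/29.
For the column player: with q = P(Left), equating A's and B's payoffs gives −8q + 9 = 21q − 9 ⇒ q = 18/29.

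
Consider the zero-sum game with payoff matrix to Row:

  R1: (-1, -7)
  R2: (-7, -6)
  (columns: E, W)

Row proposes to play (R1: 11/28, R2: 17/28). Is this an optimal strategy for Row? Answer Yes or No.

Against E this mix gives (11/28)·(-1) + (17/28)·(-7) = -65/14.
Against W this mix gives (11/28)·(-7) + (17/28)·(-6) = -179/28.
Column will play W, holding Row to -179/28. Shifting weight toward the row that does better against W would raise this floor (the equalizing mix achieves -43/7 against both W and E), so the proposed strategy is not optimal.

No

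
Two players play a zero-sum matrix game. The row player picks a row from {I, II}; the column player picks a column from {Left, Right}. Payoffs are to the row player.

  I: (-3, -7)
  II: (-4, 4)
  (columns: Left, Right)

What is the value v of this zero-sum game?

Row minima: I → -7, II → -4; maximin = -4.
Column maxima: Left → -3, Right → 4; minimax = -3.
-4 ≠ -3, so there is no saddle point; optimal play is mixed.
Let the row player play I with probability p. Expected payoff against Left: (-3)p + (-4)(1−p) = p − 4; against Right: (-7)p + 4(1−p) = −11p + 4.
Setting these equal: p − 4 = −11p + 4 ⇒ 12p = 8 ⇒ p = 2/3, and the value is (1)·(2/3) − 4 = -10/3.
For the column player: with q = P(Left), equating I's and II's payoffs gives 4q − 7 = −8q + 4 ⇒ q = 11/12.

-10/3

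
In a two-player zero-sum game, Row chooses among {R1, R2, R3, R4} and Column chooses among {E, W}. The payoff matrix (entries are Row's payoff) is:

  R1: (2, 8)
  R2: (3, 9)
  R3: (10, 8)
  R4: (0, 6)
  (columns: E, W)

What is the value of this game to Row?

Row minima: R1 → 2, R2 → 3, R3 → 8, R4 → 0; maximin = 8.
Column maxima: E → 10, W → 9; minimax = 9.
8 ≠ 9, so there is no saddle point; optimal play is mixed.
R1 is strictly dominated by R2, so Row never plays it.
R4 is strictly dominated by R2, so Row never plays it.
On the remaining 2×2 (R2, R3 vs E, W):
Let Row play R2 with probability p. Expected payoff against E: 3p + 10(1−p) = −7p + 10; against W: 9p + 8(1−p) = p + 8.
Setting these equal: −7p + 10 = p + 8 ⇒ −8p = -2 ⇒ p = 1/4, and the value is (-7)·(1/4) + 10 = 33/4.
For Column: with q = P(E), equating R2's and R3's payoffs gives −6q + 9 = 2q + 8 ⇒ q = 1/8.

33/4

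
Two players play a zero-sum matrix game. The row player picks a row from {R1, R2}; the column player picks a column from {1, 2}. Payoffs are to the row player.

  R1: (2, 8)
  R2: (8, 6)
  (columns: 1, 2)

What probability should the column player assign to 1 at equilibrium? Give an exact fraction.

Row minima: R1 → 2, R2 → 6; maximin = 6.
Column maxima: 1 → 8, 2 → 8; minimax = 8.
6 ≠ 8, so there is no saddle point; optimal play is mixed.
Let the row player play R1 with probability p. Expected payoff against 1: 2p + 8(1−p) = −6p + 8; against 2: 8p + 6(1−p) = 2p + 6.
Setting these equal: −6p + 8 = 2p + 6 ⇒ −8p = -2 ⇒ p = 1/4, and the value is (-6)·(1/4) + 8 = 13/2.
For the column player: with q = P(1), equating R1's and R2's payoffs gives −6q + 8 = 2q + 6 ⇒ q = 1/4.

1/4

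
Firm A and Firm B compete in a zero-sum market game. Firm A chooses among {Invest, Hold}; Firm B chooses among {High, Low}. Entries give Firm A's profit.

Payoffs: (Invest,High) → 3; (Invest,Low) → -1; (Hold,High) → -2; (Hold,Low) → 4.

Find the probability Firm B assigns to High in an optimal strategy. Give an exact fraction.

1/2

Row minima: Invest → -1, Hold → -2; maximin = -1.
Column maxima: High → 3, Low → 4; minimax = 3.
-1 ≠ 3, so there is no saddle point; optimal play is mixed.
Let Firm A play Invest with probability p. Expected payoff against High: 3p + (-2)(1−p) = 5p − 2; against Low: (-1)p + 4(1−p) = −5p + 4.
Setting these equal: 5p − 2 = −5p + 4 ⇒ 10p = 6 ⇒ p = 3/5, and the value is (5)·(3/5) − 2 = 1.
For Firm B: with q = P(High), equating Invest's and Hold's payoffs gives 4q − 1 = −6q + 4 ⇒ q = 1/2.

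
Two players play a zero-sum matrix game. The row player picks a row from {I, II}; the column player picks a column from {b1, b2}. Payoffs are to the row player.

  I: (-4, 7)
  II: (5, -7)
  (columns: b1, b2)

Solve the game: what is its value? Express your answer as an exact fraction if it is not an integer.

7/23

Row minima: I → -4, II → -7; maximin = -4.
Column maxima: b1 → 5, b2 → 7; minimax = 5.
-4 ≠ 5, so there is no saddle point; optimal play is mixed.
Let the row player play I with probability p. Expected payoff against b1: (-4)p + 5(1−p) = −9p + 5; against b2: 7p + (-7)(1−p) = 14p − 7.
Setting these equal: −9p + 5 = 14p − 7 ⇒ −23p = -12 ⇒ p = 12/23, and the value is (-9)·(12/23) + 5 = 7/23.
For the column player: with q = P(b1), equating I's and II's payoffs gives −11q + 7 = 12q − 7 ⇒ q = 14/23.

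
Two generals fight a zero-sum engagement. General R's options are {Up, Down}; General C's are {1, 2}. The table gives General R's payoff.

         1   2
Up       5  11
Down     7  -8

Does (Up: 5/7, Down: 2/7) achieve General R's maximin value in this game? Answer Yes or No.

Against 1 this mix gives (5/7)·5 + (2/7)·7 = 39/7.
Against 2 this mix gives (5/7)·11 + (2/7)·(-8) = 39/7.
All of General C's active replies (1, 2) yield 39/7, and no column does worse for General R. The mix makes General C indifferent and guarantees 39/7, so it is optimal.

Yes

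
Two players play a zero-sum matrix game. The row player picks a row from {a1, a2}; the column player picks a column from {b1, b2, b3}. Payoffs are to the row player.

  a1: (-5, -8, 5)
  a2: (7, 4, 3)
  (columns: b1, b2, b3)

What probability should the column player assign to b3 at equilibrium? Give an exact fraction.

Row minima: a1 → -8, a2 → 3; maximin = 3.
Column maxima: b1 → 7, b2 → 4, b3 → 5; minimax = 4.
3 ≠ 4, so there is no saddle point; optimal play is mixed.
b1 is strictly dominated by b2 (it gives the row player strictly more in every row), so the column player never plays it.
On the remaining 2×2 (a1, a2 vs b2, b3):
Let the row player play a1 with probability p. Expected payoff against b2: (-8)p + 4(1−p) = −12p + 4; against b3: 5p + 3(1−p) = 2p + 3.
Setting these equal: −12p + 4 = 2p + 3 ⇒ −14p = -1 ⇒ p = 1/14, and the value is (-12)·(1/14) + 4 = 22/7.
For the column player: with q = P(b2), equating a1's and a2's payoffs gives −13q + 5 = q + 3 ⇒ q = 1/7.

6/7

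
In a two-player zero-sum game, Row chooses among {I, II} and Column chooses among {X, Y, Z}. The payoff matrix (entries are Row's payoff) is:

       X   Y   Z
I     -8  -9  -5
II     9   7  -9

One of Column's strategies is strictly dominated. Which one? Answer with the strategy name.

Y holds Row's payoff strictly below X in every row: -9 < -8, 7 < 9.
So X is strictly dominated for Column.

X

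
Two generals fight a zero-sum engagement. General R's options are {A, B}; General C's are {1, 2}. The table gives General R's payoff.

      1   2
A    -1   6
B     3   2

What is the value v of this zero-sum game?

5/2

Row minima: A → -1, B → 2; maximin = 2.
Column maxima: 1 → 3, 2 → 6; minimax = 3.
2 ≠ 3, so there is no saddle point; optimal play is mixed.
Let General R play A with probability p. Expected payoff against 1: (-1)p + 3(1−p) = −4p + 3; against 2: 6p + 2(1−p) = 4p + 2.
Setting these equal: −4p + 3 = 4p + 2 ⇒ −8p = -1 ⇒ p = 1/8, and the value is (-4)·(1/8) + 3 = 5/2.
For General C: with q = P(1), equating A's and B's payoffs gives −7q + 6 = q + 2 ⇒ q = 1/2.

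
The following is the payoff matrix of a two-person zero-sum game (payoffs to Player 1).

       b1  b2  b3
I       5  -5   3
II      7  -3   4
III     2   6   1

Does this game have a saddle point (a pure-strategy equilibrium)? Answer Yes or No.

Row minima: I → -5, II → -3, III → 1; maximin = 1.
Column maxima: b1 → 7, b2 → 6, b3 → 4; minimax = 4.
1 ≠ 4, so no pure-strategy equilibrium exists.

No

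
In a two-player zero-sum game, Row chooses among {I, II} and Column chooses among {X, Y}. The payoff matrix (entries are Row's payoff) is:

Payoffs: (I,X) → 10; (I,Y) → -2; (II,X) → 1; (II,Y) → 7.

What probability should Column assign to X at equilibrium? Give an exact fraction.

1/2

Row minima: I → -2, II → 1; maximin = 1.
Column maxima: X → 10, Y → 7; minimax = 7.
1 ≠ 7, so there is no saddle point; optimal play is mixed.
Let Row play I with probability p. Expected payoff against X: 10p + 1(1−p) = 9p + 1; against Y: (-2)p + 7(1−p) = −9p + 7.
Setting these equal: 9p + 1 = −9p + 7 ⇒ 18p = 6 ⇒ p = 1/3, and the value is (9)·(1/3) + 1 = 4.
For Column: with q = P(X), equating I's and II's payoffs gives 12q − 2 = −6q + 7 ⇒ q = 1/2.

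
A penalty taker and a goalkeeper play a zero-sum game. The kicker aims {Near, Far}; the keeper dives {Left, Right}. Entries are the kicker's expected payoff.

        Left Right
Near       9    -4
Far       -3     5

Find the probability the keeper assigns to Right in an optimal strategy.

Row minima: Near → -4, Far → -3; maximin = -3.
Column maxima: Left → 9, Right → 5; minimax = 5.
-3 ≠ 5, so there is no saddle point; optimal play is mixed.
Let the kicker play Near with probability p. Expected payoff against Left: 9p + (-3)(1−p) = 12p − 3; against Right: (-4)p + 5(1−p) = −9p + 5.
Setting these equal: 12p − 3 = −9p + 5 ⇒ 21p = 8 ⇒ p = 8/21, and the value is (12)·(8/21) − 3 = 11/7.
For the keeper: with q = P(Left), equating Near's and Far's payoffs gives 13q − 4 = −8q + 5 ⇒ q = 3/7.

4/7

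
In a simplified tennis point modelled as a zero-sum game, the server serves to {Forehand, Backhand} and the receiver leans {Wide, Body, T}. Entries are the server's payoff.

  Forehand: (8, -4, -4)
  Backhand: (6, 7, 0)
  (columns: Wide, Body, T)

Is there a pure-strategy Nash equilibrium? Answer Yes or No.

Row minima: Forehand → -4, Backhand → 0; maximin = 0.
Column maxima: Wide → 8, Body → 7, T → 0; minimax = 0.
maximin = minimax = 0, so a saddle point exists.

Yes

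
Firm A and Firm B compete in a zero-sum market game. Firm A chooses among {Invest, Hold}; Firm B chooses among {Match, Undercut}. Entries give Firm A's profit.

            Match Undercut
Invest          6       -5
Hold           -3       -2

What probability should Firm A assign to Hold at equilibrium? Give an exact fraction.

Row minima: Invest → -5, Hold → -3; maximin = -3.
Column maxima: Match → 6, Undercut → -2; minimax = -2.
-3 ≠ -2, so there is no saddle point; optimal play is mixed.
Let Firm A play Invest with probability p. Expected payoff against Match: 6p + (-3)(1−p) = 9p − 3; against Undercut: (-5)p + (-2)(1−p) = −3p − 2.
Setting these equal: 9p − 3 = −3p − 2 ⇒ 12p = 1 ⇒ p = 1/12, and the value is (9)·(1/12) − 3 = -9/4.
For Firm B: with q = P(Match), equating Invest's and Hold's payoffs gives 11q − 5 = −q − 2 ⇒ q = 1/4.

11/12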